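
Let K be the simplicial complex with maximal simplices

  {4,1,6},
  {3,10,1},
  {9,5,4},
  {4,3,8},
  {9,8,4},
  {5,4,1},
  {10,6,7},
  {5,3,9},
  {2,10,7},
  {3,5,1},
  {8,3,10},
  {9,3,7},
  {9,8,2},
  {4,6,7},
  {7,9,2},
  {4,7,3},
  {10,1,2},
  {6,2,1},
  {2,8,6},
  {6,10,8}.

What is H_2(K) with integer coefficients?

H_2 = 0.

Take the total order 1 < 2 < 3 < 4 < 5 < 6 < 7 < 8 < 9 < 10 on the vertex set. Then K (dimension 2) consists of the simplices:

  0-simplices (10): [1], [2], [3], [4], [5], [6], [7], [8], [9], [10]
  1-simplices (30): (30 of them)
  2-simplices (20): (20 of them)

giving chain groups C_0 ≅ Z^10, C_1 ≅ Z^30, C_2 ≅ Z^20.

∂_1: C_1 → C_0 maps an edge to its endpoints' difference, ∂[p,q] = q − p.
The 10×30 boundary matrix has rank 9 and Smith normal form diag(1,1,1,1,1,1,1,1,1).

Boundary ∂_2: C_2 → C_1 sends each 2-simplex [p,q,r] to [q,r] − [p,r] + [p,q]. For instance
  ∂[3,5,9] = [5,9] − [3,9] + [3,5],
  ∂[1,3,10] = [3,10] − [1,10] + [1,3].
The resulting 30×20 matrix has rank 20, and its Smith normal form has invariant factors (1,1,1,1,1,1,1,1,1,1,1,1,1,1,1,1,1,1,1,2).

From H_k ≅ ker(∂_k) / im(∂_{k+1}) we obtain:

  H_2: rank ker ∂_2 − rank ∂_3 = (20 − 20) − 0 = 0, and there is no ∂_3, so H_2 = 0.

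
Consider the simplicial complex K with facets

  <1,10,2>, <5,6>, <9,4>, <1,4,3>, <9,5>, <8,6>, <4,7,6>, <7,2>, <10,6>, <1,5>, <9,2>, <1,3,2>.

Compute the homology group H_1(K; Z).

Order the vertices as 1 < 2 < 3 < 4 < 5 < 6 < 7 < 8 < 9 < 10. Listing each simplex with vertices in this order, K has dimension 2 with simplices:

  0-simplices (10): [1], [2], [3], [4], [5], [6], [7], [8], [9], [10]
  1-simplices (18): [1,2], [1,3], [1,4], [1,5], [1,10], [2,3], [2,7], [2,9], [2,10], [3,4], [4,6], [4,7], [4,9], [5,6], [5,9], [6,7], [6,8], [6,10]
  2-simplices (4): [1,2,3], [1,2,10], [1,3,4], [4,6,7]

giving chain groups C_0 ≅ Z^10, C_1 ≅ Z^18, C_2 ≅ Z^4.

The boundary map ∂_1: C_1 → C_0 sends each edge [p,q] (with p < q) to q − p.
The resulting 10×18 matrix has rank 9, and its Smith normal form has invariant factors (1,1,1,1,1,1,1,1,1).

∂_2: C_2 → C_1 acts by ∂[p,q,r] = [q,r] − [p,r] + [p,q]. For instance
  ∂[1,2,10] = [2,10] − [1,10] + [1,2],
  ∂[4,6,7] = [6,7] − [4,7] + [4,6].
As a 18×4 matrix over Z this has rank 4, with invariant factors (1,1,1,1).

Now H_k = ker ∂_k / im ∂_{k+1}, so:

  H_1: rank ker ∂_1 − rank ∂_2 = (18 − 9) − 4 = 5, and the invariant factors of ∂_2 are all 1, so H_1 ≅ Z^5.

H_1 ≅ Z^5.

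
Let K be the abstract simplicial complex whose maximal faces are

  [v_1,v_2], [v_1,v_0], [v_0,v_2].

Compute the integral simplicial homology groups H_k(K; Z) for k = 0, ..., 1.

Take the total order v_0 < v_1 < v_2 on the vertex set. Then K (dimension 1) consists of the simplices:

  0-simplices (3): [v_0], [v_1], [v_2]
  1-simplices (3): [v_0,v_1], [v_0,v_2], [v_1,v_2]

Hence C_0 ≅ Z^3, C_1 ≅ Z^3.

The boundary map ∂_1: C_1 → C_0 is given by ∂[p,q] = [q] − [p]. For instance
  ∂[v_1,v_2] = [v_2] − [v_1].
As a 3×3 matrix over Z this has rank 2, with invariant factors (1,1).

Now H_k = ker ∂_k / im ∂_{k+1}, so:

  H_0: rank C_0 − rank ∂_1 = 3 − 2 = 1, and the invariant factors of ∂_1 are all 1, so H_0 ≅ Z.
  H_1: rank ker ∂_1 − rank ∂_2 = (3 − 2) − 0 = 1, and there is no ∂_2, so H_1 ≅ Z.

H_0 = Z,  H_1 = Z.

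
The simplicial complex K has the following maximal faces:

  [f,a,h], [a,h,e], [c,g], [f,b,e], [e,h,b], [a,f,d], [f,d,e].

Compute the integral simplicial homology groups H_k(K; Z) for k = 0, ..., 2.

We work with the vertex ordering a < b < c < d < e < f < g < h. The simplices of K, each written with vertices in increasing order, are:

  0-simplices (8): a, b, c, d, e, f, g, h
  1-simplices (13): ad, ae, af, ah, be, bf, bh, cg, de, df, ef, eh, fh
  2-simplices (6): adf, aeh, afh, bef, beh, def

Hence C_0 ≅ Z^8, C_1 ≅ Z^13, C_2 ≅ Z^6.

Boundary ∂_1: C_1 → C_0 maps an edge to its endpoints' difference, ∂[p,q] = q − p. For instance
  ∂ae = e − a.
The resulting 8×13 matrix has rank 6, and its Smith normal form has invariant factors (1,1,1,1,1,1).

Boundary ∂_2: C_2 → C_1 maps a triangle to the signed sum of its edges. For instance
  ∂aeh = eh − ah + ae,
  ∂bef = ef − bf + be.
The resulting 13×6 matrix has rank 6, and its Smith normal form has invariant factors (1,1,1,1,1,1).

Computing H_k = (kernel of ∂_k) / (image of ∂_{k+1}):

  H_0: rank C_0 − rank ∂_1 = 8 − 6 = 2, and the invariant factors of ∂_1 are all 1, so H_0 = Z^2.
  H_1: rank ker ∂_1 − rank ∂_2 = (13 − 6) − 6 = 1, and the invariant factors of ∂_2 are all 1, so H_1 = Z.
  H_2: rank ker ∂_2 − rank ∂_3 = (6 − 6) − 0 = 0, and there is no ∂_3, so H_2 = 0.

As a check, the Euler characteristic is 8 − 13 + 6 = 1, which agrees with 2 − 1 + 0 = 1.

H_0 ≅ Z^2,  H_1 ≅ Z,  H_2 = 0.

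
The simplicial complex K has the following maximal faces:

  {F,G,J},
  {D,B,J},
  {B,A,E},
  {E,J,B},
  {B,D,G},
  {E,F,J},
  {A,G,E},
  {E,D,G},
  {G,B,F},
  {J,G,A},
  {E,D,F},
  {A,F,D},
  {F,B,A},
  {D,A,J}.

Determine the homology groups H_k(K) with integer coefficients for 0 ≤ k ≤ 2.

H_0 = Z,  H_1 = Z^2,  H_2 = Z.

Take the total order A < B < D < E < F < G < J on the vertex set. Then K (dimension 2) consists of the simplices:

  0-simplices (7): A, B, D, E, F, G, J
  1-simplices (21): AB, AD, AE, AF, AG, AJ, BD, BE, BF, BG, BJ, DE, DF, DG, DJ, EF, EG, EJ, FG, FJ, GJ
  2-simplices (14): ABE, ABF, ADF, ADJ, AEG, AGJ, BDG, BDJ, BEJ, BFG, DEF, DEG, EFJ, FGJ

Hence C_0 ≅ Z^7, C_1 ≅ Z^21, C_2 ≅ Z^14.

The boundary map ∂_1: C_1 → C_0 is given by ∂[p,q] = [q] − [p]. For instance
  ∂AG = G − A.
The resulting 7×21 matrix has rank 6, and its Smith normal form has invariant factors (1,1,1,1,1,1).

Boundary ∂_2: C_2 → C_1 acts by ∂[p,q,r] = [q,r] − [p,r] + [p,q]. For instance
  ∂FGJ = GJ − FJ + FG,
  ∂ADF = DF − AF + AD.
This gives a 21×14 integer matrix of rank 13; reducing to Smith normal form yields diagonal entries (1,1,1,1,1,1,1,1,1,1,1,1,1).

Now H_k = ker ∂_k / im ∂_{k+1}, so:

  H_0: rank C_0 − rank ∂_1 = 7 − 6 = 1, and the invariant factors of ∂_1 are all 1, so H_0 ≅ Z.
  H_1: rank ker ∂_1 − rank ∂_2 = (21 − 6) − 13 = 2, and the invariant factors of ∂_2 are all 1, so H_1 ≅ Z^2.
  H_2: rank ker ∂_2 − rank ∂_3 = (14 − 13) − 0 = 1, and there is no ∂_3, so H_2 ≅ Z.

As a check, the Euler characteristic is 7 − 21 + 14 = 0, which agrees with 1 − 2 + 1 = 0.
(K is a triangulation of the torus T^2.)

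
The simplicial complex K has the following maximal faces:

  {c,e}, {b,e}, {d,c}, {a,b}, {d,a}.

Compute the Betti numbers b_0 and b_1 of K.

b_0 = 1, b_1 = 1.

Take the total order a < b < c < d < e on the vertex set. Then K (dimension 1) consists of the simplices:

  0-simplices (5): a, b, c, d, e
  1-simplices (5): ab, ad, be, cd, ce

Hence C_0 ≅ Z^5, C_1 ≅ Z^5.

Boundary ∂_1: C_1 → C_0 sends each edge [p,q] (with p < q) to q − p.
The 5×5 boundary matrix has rank 4 and Smith normal form diag(1,1,1,1).

From H_k ≅ ker(∂_k) / im(∂_{k+1}) we obtain:

  H_0: rank C_0 − rank ∂_1 = 5 − 4 = 1, and the invariant factors of ∂_1 are all 1, so H_0 = Z.
  H_1: rank ker ∂_1 − rank ∂_2 = (5 − 4) − 0 = 1, and there is no ∂_2, so H_1 = Z.

Hence the Betti numbers are b_0 = 1, b_1 = 1.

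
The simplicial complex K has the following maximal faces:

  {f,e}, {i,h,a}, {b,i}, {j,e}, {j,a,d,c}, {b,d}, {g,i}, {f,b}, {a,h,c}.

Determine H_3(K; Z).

K has 10 vertices, 16 edges, 6 triangles, 1 3-simplex.
rank ∂_3 = 1, rank ∂_4 = 0 ⇒ b_3 = 1 − 1 − 0 = 0. So H_3 = 0.

H_3 = 0.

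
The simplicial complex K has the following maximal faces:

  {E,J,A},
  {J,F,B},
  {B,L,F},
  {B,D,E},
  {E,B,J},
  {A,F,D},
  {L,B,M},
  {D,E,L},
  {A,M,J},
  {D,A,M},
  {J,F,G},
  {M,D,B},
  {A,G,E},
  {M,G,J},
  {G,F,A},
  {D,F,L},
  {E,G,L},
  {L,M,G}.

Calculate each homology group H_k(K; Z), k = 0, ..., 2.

We work with the vertex ordering A < B < D < E < F < G < J < L < M. The simplices of K, each written with vertices in increasing order, are:

  0-simplices (9): A, B, D, E, F, G, J, L, M
  1-simplices (27): AD, AE, AF, AG, AJ, AM, BD, BE, BF, BJ, BL, BM, DE, DF, DL, DM, EG, EJ, EL, FG, FJ, FL, GJ, GL, GM, JM, LM
  2-simplices (18): ADF, ADM, AEG, AEJ, AFG, AJM, BDE, BDM, BEJ, BFJ, BFL, BLM, DEL, DFL, EGL, FGJ, GJM, GLM

so the chain groups are C_0 ≅ Z^9, C_1 ≅ Z^27, C_2 ≅ Z^18.

∂_1: C_1 → C_0 maps an edge to its endpoints' difference, ∂[p,q] = q − p. For instance
  ∂AE = E − A.
This gives a 9×27 integer matrix of rank 8; reducing to Smith normal form yields diagonal entries (1,1,1,1,1,1,1,1).

∂_2: C_2 → C_1 maps a triangle to the signed sum of its edges. For instance
  ∂AJM = JM − AM + AJ,
  ∂ADM = DM − AM + AD.
The 27×18 boundary matrix has rank 18 and Smith normal form diag(1,1,1,1,1,1,1,1,1,1,1,1,1,1,1,1,1,2).

Computing H_k = (kernel of ∂_k) / (image of ∂_{k+1}):

  H_0: rank C_0 − rank ∂_1 = 9 − 8 = 1, and the invariant factors of ∂_1 are all 1, so H_0 ≅ Z.
  H_1: rank ker ∂_1 − rank ∂_2 = (27 − 8) − 18 = 1, and ∂_2 has invariant factor 2 > 1, so H_1 ≅ Z × Z/2.
  H_2: rank ker ∂_2 − rank ∂_3 = (18 − 18) − 0 = 0, and there is no ∂_3, so H_2 ≅ 0.

As a check, the Euler characteristic is 9 − 27 + 18 = 0, which agrees with 1 − 1 + 0 = 0.

H_0 ≅ Z,  H_1 ≅ Z × Z/2,  H_2 = 0.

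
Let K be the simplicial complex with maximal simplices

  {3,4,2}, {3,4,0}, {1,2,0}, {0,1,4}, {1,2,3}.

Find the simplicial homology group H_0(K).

Fix the vertex order 0 < 1 < 2 < 3 < 4 and write every simplex with vertices in increasing order. Then dim K = 2 and the simplices of K are:

  0-simplices (5): [0], [1], [2], [3], [4]
  1-simplices (10): [0,1], [0,2], [0,3], [0,4], [1,2], [1,3], [1,4], [2,3], [2,4], [3,4]
  2-simplices (5): [0,1,2], [0,1,4], [0,3,4], [1,2,3], [2,3,4]

Hence C_0 ≅ Z^5, C_1 ≅ Z^10, C_2 ≅ Z^5.

Boundary ∂_1: C_1 → C_0 sends each edge [p,q] (with p < q) to q − p. For instance
  ∂[0,4] = [4] − [0].
As a 5×10 matrix over Z this has rank 4, with invariant factors (1,1,1,1).

∂_2: C_2 → C_1 acts by ∂[p,q,r] = [q,r] − [p,r] + [p,q]. For instance
  ∂[2,3,4] = [3,4] − [2,4] + [2,3],
  ∂[0,1,4] = [1,4] − [0,4] + [0,1].
The 10×5 boundary matrix has rank 5 and Smith normal form diag(1,1,1,1,1).

Computing H_k = (kernel of ∂_k) / (image of ∂_{k+1}):

  H_0: rank C_0 − rank ∂_1 = 5 − 4 = 1, and the invariant factors of ∂_1 are all 1, so H_0 = Z.

H_0 ≅ Z.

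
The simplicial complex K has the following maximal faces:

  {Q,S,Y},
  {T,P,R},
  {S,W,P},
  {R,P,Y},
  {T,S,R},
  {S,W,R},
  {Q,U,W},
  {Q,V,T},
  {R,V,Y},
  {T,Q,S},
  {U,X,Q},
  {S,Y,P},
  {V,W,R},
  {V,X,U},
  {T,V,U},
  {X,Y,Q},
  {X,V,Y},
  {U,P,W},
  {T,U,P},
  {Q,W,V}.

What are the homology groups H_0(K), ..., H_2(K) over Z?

Take the total order P < Q < R < S < T < U < V < W < X < Y on the vertex set. Then K (dimension 2) consists of the simplices:

  0-simplices (10): P, Q, R, S, T, U, V, W, X, Y
  1-simplices (30): PR, PS, PT, PU, PW, PY, QS, QT, QU, QV, QW, QX, QY, RS, RT, RV, RW, RY, ST, SW, SY, TU, TV, UV, UW, UX, VW, VX, VY, XY
  2-simplices (20): PRT, PRY, PSW, PSY, PTU, PUW, QST, QSY, QTV, QUW, QUX, QVW, QXY, RST, RSW, RVW, RVY, TUV, UVX, VXY

giving chain groups C_0 ≅ Z^10, C_1 ≅ Z^30, C_2 ≅ Z^20.

Boundary ∂_1: C_1 → C_0 is given by ∂[p,q] = [q] − [p].
This gives a 10×30 integer matrix of rank 9; reducing to Smith normal form yields diagonal entries (1,1,1,1,1,1,1,1,1).

The boundary map ∂_2: C_2 → C_1 maps a triangle to the signed sum of its edges. For instance
  ∂RVY = VY − RY + RV,
  ∂QUW = UW − QW + QU.
The 30×20 boundary matrix has rank 20 and Smith normal form diag(1,1,1,1,1,1,1,1,1,1,1,1,1,1,1,1,1,1,1,2).

From H_k ≅ ker(∂_k) / im(∂_{k+1}) we obtain:

  H_0: rank C_0 − rank ∂_1 = 10 − 9 = 1, and the invariant factors of ∂_1 are all 1, so H_0 = Z.
  H_1: rank ker ∂_1 − rank ∂_2 = (30 − 9) − 20 = 1, and ∂_2 has invariant factor 2 > 1, so H_1 = Z ⊕ Z/2.
  H_2: rank ker ∂_2 − rank ∂_3 = (20 − 20) − 0 = 0, and there is no ∂_3, so H_2 = 0.

As a check, the Euler characteristic is 10 − 30 + 20 = 0, which agrees with 1 − 1 + 0 = 0.
(K is a triangulation of the Klein bottle.)

H_0 = Z,  H_1 = Z ⊕ Z/2,  H_2 = 0.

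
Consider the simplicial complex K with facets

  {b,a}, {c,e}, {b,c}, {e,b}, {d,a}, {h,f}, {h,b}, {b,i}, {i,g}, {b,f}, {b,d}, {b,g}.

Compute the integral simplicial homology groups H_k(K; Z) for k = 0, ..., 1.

Take the total order a < b < c < d < e < f < g < h < i on the vertex set. Then K (dimension 1) consists of the simplices:

  0-simplices (9): a, b, c, d, e, f, g, h, i
  1-simplices (12): ab, ad, bc, bd, be, bf, bg, bh, bi, ce, fh, gi

Hence C_0 ≅ Z^9, C_1 ≅ Z^12.

The boundary map ∂_1: C_1 → C_0 sends each edge [p,q] (with p < q) to q − p. For instance
  ∂bh = h − b.
As a 9×12 matrix over Z this has rank 8, with invariant factors (1,1,1,1,1,1,1,1).

Reading off H_k = ker ∂_k / im ∂_{k+1}:

  H_0: rank C_0 − rank ∂_1 = 9 − 8 = 1, and the invariant factors of ∂_1 are all 1, so H_0 ≅ Z.
  H_1: rank ker ∂_1 − rank ∂_2 = (12 − 8) − 0 = 4, and there is no ∂_2, so H_1 ≅ Z^4.

H_0 = Z,  H_1 = Z^4.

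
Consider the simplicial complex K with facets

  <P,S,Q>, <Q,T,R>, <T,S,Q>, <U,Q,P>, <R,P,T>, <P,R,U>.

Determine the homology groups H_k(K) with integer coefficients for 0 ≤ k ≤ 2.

Take the total order P < Q < R < S < T < U on the vertex set. Then K (dimension 2) consists of the simplices:

  0-simplices (6): P, Q, R, S, T, U
  1-simplices (12): PQ, PR, PS, PT, PU, QR, QS, QT, QU, RT, RU, ST
  2-simplices (6): PQS, PQU, PRT, PRU, QRT, QST

Hence C_0 ≅ Z^6, C_1 ≅ Z^12, C_2 ≅ Z^6.

Boundary ∂_1: C_1 → C_0 is given by ∂[p,q] = [q] − [p]. For instance
  ∂QU = U − Q.
The 6×12 boundary matrix has rank 5 and Smith normal form diag(1,1,1,1,1).

Boundary ∂_2: C_2 → C_1 sends each 2-simplex [p,q,r] to [q,r] − [p,r] + [p,q]. For instance
  ∂PRT = RT − PT + PR,
  ∂PQS = QS − PS + PQ.
The 12×6 boundary matrix has rank 6 and Smith normal form diag(1,1,1,1,1,1).

Now H_k = ker ∂_k / im ∂_{k+1}, so:

  H_0: rank C_0 − rank ∂_1 = 6 − 5 = 1, and the invariant factors of ∂_1 are all 1, so H_0 ≅ Z.
  H_1: rank ker ∂_1 − rank ∂_2 = (12 − 5) − 6 = 1, and the invariant factors of ∂_2 are all 1, so H_1 ≅ Z.
  H_2: rank ker ∂_2 − rank ∂_3 = (6 − 6) − 0 = 0, and there is no ∂_3, so H_2 ≅ 0.

(K is a triangulation of the cylinder S^1 x I.)

H_0 = Z,  H_1 = Z,  H_2 = 0.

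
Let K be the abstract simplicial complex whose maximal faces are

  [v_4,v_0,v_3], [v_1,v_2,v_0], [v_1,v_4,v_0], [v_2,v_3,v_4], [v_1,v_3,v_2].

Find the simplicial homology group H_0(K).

Fix the vertex order v_0 < v_1 < v_2 < v_3 < v_4 and write every simplex with vertices in increasing order. Then dim K = 2 and the simplices of K are:

  0-simplices (5): [v_0], [v_1], [v_2], [v_3], [v_4]
  1-simplices (10): [v_0,v_1], [v_0,v_2], [v_0,v_3], [v_0,v_4], [v_1,v_2], [v_1,v_3], [v_1,v_4], [v_2,v_3], [v_2,v_4], [v_3,v_4]
  2-simplices (5): [v_0,v_1,v_2], [v_0,v_1,v_4], [v_0,v_3,v_4], [v_1,v_2,v_3], [v_2,v_3,v_4]

giving chain groups C_0 ≅ Z^5, C_1 ≅ Z^10, C_2 ≅ Z^5.

Boundary ∂_1: C_1 → C_0 maps an edge to its endpoints' difference, ∂[p,q] = q − p. For instance
  ∂[v_0,v_3] = [v_3] − [v_0].
This gives a 5×10 integer matrix of rank 4; reducing to Smith normal form yields diagonal entries (1,1,1,1).

The boundary map ∂_2: C_2 → C_1 sends each 2-simplex [p,q,r] to [q,r] − [p,r] + [p,q]. For instance
  ∂[v_0,v_3,v_4] = [v_3,v_4] − [v_0,v_4] + [v_0,v_3],
  ∂[v_1,v_2,v_3] = [v_2,v_3] − [v_1,v_3] + [v_1,v_2].
The resulting 10×5 matrix has rank 5, and its Smith normal form has invariant factors (1,1,1,1,1).

From H_k ≅ ker(∂_k) / im(∂_{k+1}) we obtain:

  H_0: rank C_0 − rank ∂_1 = 5 − 4 = 1, and the invariant factors of ∂_1 are all 1, so H_0 = Z.

H_0 ≅ Z.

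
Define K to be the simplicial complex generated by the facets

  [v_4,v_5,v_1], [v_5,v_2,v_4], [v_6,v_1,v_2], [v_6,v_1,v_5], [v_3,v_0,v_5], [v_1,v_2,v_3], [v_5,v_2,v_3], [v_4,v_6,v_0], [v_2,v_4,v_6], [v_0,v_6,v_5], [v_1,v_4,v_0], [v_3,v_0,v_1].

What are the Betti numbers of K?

Order the vertices as v_0 < v_1 < v_2 < v_3 < v_4 < v_5 < v_6. Listing each simplex with vertices in this order, K has dimension 2 with simplices:

  0-simplices (7): [v_0], [v_1], [v_2], [v_3], [v_4], [v_5], [v_6]
  1-simplices (18): (18 of them)
  2-simplices (12): (12 of them)

giving chain groups C_0 ≅ Z^7, C_1 ≅ Z^18, C_2 ≅ Z^12.

The boundary map ∂_1: C_1 → C_0 sends each edge [p,q] (with p < q) to q − p. For instance
  ∂[v_5,v_6] = [v_6] − [v_5].
As a 7×18 matrix over Z this has rank 6, with invariant factors (1,1,1,1,1,1).

∂_2: C_2 → C_1 maps a triangle to the signed sum of its edges. For instance
  ∂[v_1,v_4,v_5] = [v_4,v_5] − [v_1,v_5] + [v_1,v_4],
  ∂[v_2,v_3,v_5] = [v_3,v_5] − [v_2,v_5] + [v_2,v_3].
As a 18×12 matrix over Z this has rank 12, with invariant factors (1,1,1,1,1,1,1,1,1,1,1,2).

From H_k ≅ ker(∂_k) / im(∂_{k+1}) we obtain:

  H_0: rank C_0 − rank ∂_1 = 7 − 6 = 1, and the invariant factors of ∂_1 are all 1, so H_0 ≅ Z.
  H_1: rank ker ∂_1 − rank ∂_2 = (18 − 6) − 12 = 0, and ∂_2 has invariant factor 2 > 1, so H_1 ≅ Z/2.
  H_2: rank ker ∂_2 − rank ∂_3 = (12 − 12) − 0 = 0, and there is no ∂_3, so H_2 ≅ 0.

As a check, the Euler characteristic is 7 − 18 + 12 = 1, which agrees with 1 − 0 + 0 = 1.

Hence the Betti numbers are b_0 = 1, b_1 = 0, b_2 = 0.

b_0 = 1, b_1 = 0, b_2 = 0.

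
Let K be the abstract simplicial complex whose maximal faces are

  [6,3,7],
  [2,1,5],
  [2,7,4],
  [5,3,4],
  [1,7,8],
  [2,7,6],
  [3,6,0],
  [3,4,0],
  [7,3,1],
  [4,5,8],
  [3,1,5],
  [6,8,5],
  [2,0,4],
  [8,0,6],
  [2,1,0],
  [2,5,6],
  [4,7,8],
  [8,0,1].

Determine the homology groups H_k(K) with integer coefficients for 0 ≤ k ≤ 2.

Take the total order 0 < 1 < 2 < 3 < 4 < 5 < 6 < 7 < 8 on the vertex set. Then K (dimension 2) consists of the simplices:

  0-simplices (9): [0], [1], [2], [3], [4], [5], [6], [7], [8]
  1-simplices (27): (27 of them)
  2-simplices (18): [0,1,2], [0,1,8], [0,2,4], [0,3,4], [0,3,6], [0,6,8], [1,2,5], [1,3,5], [1,3,7], [1,7,8], [2,4,7], [2,5,6], [2,6,7], [3,4,5], [3,6,7], [4,5,8], [4,7,8], [5,6,8]

Hence C_0 ≅ Z^9, C_1 ≅ Z^27, C_2 ≅ Z^18.

Boundary ∂_1: C_1 → C_0 sends each edge [p,q] (with p < q) to q − p.
The resulting 9×27 matrix has rank 8, and its Smith normal form has invariant factors (1,1,1,1,1,1,1,1).

Boundary ∂_2: C_2 → C_1 sends each 2-simplex [p,q,r] to [q,r] − [p,r] + [p,q]. For instance
  ∂[0,6,8] = [6,8] − [0,8] + [0,6],
  ∂[2,4,7] = [4,7] − [2,7] + [2,4].
The 27×18 boundary matrix has rank 17 and Smith normal form diag(1,1,1,1,1,1,1,1,1,1,1,1,1,1,1,1,1).

Computing H_k = (kernel of ∂_k) / (image of ∂_{k+1}):

  H_0: rank C_0 − rank ∂_1 = 9 − 8 = 1, and the invariant factors of ∂_1 are all 1, so H_0 = Z.
  H_1: rank ker ∂_1 − rank ∂_2 = (27 − 8) − 17 = 2, and the invariant factors of ∂_2 are all 1, so H_1 = Z^2.
  H_2: rank ker ∂_2 − rank ∂_3 = (18 − 17) − 0 = 1, and there is no ∂_3, so H_2 = Z.

H_0 = Z,  H_1 = Z^2,  H_2 = Z.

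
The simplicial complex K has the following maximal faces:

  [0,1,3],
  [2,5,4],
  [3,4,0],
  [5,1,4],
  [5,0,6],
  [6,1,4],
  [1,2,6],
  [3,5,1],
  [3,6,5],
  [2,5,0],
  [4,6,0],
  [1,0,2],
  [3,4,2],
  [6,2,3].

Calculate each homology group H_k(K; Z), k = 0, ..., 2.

H_0 = Z,  H_1 = Z^2,  H_2 = Z.

Order the vertices as 0 < 1 < 2 < 3 < 4 < 5 < 6. Listing each simplex with vertices in this order, K has dimension 2 with simplices:

  0-simplices (7): [0], [1], [2], [3], [4], [5], [6]
  1-simplices (21): [0,1], [0,2], [0,3], [0,4], [0,5], [0,6], [1,2], [1,3], [1,4], [1,5], [1,6], [2,3], [2,4], [2,5], [2,6], [3,4], [3,5], [3,6], [4,5], [4,6], [5,6]
  2-simplices (14): [0,1,2], [0,1,3], [0,2,5], [0,3,4], [0,4,6], [0,5,6], [1,2,6], [1,3,5], [1,4,5], [1,4,6], [2,3,4], [2,3,6], [2,4,5], [3,5,6]

Hence C_0 ≅ Z^7, C_1 ≅ Z^21, C_2 ≅ Z^14.

Boundary ∂_1: C_1 → C_0 sends each edge [p,q] (with p < q) to q − p. For instance
  ∂[3,5] = [5] − [3].
This gives a 7×21 integer matrix of rank 6; reducing to Smith normal form yields diagonal entries (1,1,1,1,1,1).

∂_2: C_2 → C_1 acts by ∂[p,q,r] = [q,r] − [p,r] + [p,q]. For instance
  ∂[1,3,5] = [3,5] − [1,5] + [1,3],
  ∂[0,3,4] = [3,4] − [0,4] + [0,3].
The 21×14 boundary matrix has rank 13 and Smith normal form diag(1,1,1,1,1,1,1,1,1,1,1,1,1).

Now H_k = ker ∂_k / im ∂_{k+1}, so:

  H_0: rank C_0 − rank ∂_1 = 7 − 6 = 1, and the invariant factors of ∂_1 are all 1, so H_0 = Z.
  H_1: rank ker ∂_1 − rank ∂_2 = (21 − 6) − 13 = 2, and the invariant factors of ∂_2 are all 1, so H_1 = Z^2.
  H_2: rank ker ∂_2 − rank ∂_3 = (14 − 13) − 0 = 1, and there is no ∂_3, so H_2 = Z.

(K is a triangulation of the torus T^2.)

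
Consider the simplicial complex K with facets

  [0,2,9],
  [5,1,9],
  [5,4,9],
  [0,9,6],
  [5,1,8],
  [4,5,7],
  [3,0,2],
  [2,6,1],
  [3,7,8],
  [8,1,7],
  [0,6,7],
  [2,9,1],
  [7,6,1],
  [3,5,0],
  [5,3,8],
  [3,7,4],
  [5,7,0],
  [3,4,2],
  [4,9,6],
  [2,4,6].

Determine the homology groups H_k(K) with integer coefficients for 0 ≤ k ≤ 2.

H_0 = Z,  H_1 = Z ⊕ Z/2,  H_2 = 0.

Order the vertices as 0 < 1 < 2 < 3 < 4 < 5 < 6 < 7 < 8 < 9. Listing each simplex with vertices in this order, K has dimension 2 with simplices:

  0-simplices (10): [0], [1], [2], [3], [4], [5], [6], [7], [8], [9]
  1-simplices (30): (30 of them)
  2-simplices (20): (20 of them)

so the chain groups are C_0 ≅ Z^10, C_1 ≅ Z^30, C_2 ≅ Z^20.

Boundary ∂_1: C_1 → C_0 is given by ∂[p,q] = [q] − [p]. For instance
  ∂[1,2] = [2] − [1].
The resulting 10×30 matrix has rank 9, and its Smith normal form has invariant factors (1,1,1,1,1,1,1,1,1).

∂_2: C_2 → C_1 maps a triangle to the signed sum of its edges. For instance
  ∂[0,3,5] = [3,5] − [0,5] + [0,3],
  ∂[4,5,7] = [5,7] − [4,7] + [4,5].
As a 30×20 matrix over Z this has rank 20, with invariant factors (1,1,1,1,1,1,1,1,1,1,1,1,1,1,1,1,1,1,1,2).

Now H_k = ker ∂_k / im ∂_{k+1}, so:

  H_0: rank C_0 − rank ∂_1 = 10 − 9 = 1, and the invariant factors of ∂_1 are all 1, so H_0 = Z.
  H_1: rank ker ∂_1 − rank ∂_2 = (30 − 9) − 20 = 1, and ∂_2 has invariant factor 2 > 1, so H_1 = Z ⊕ Z/2.
  H_2: rank ker ∂_2 − rank ∂_3 = (20 − 20) − 0 = 0, and there is no ∂_3, so H_2 = 0.

As a check, the Euler characteristic is 10 − 30 + 20 = 0, which agrees with 1 − 1 + 0 = 0.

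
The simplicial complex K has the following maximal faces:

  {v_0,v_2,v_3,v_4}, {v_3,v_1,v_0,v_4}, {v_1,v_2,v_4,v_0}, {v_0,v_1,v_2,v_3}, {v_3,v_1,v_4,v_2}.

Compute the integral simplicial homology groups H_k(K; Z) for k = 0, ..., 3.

Fix the vertex order v_0 < v_1 < v_2 < v_3 < v_4 and write every simplex with vertices in increasing order. Then dim K = 3 and the simplices of K are:

  0-simplices (5): [v_0], [v_1], [v_2], [v_3], [v_4]
  1-simplices (10): [v_0,v_1], [v_0,v_2], [v_0,v_3], [v_0,v_4], [v_1,v_2], [v_1,v_3], [v_1,v_4], [v_2,v_3], [v_2,v_4], [v_3,v_4]
  2-simplices (10): [v_0,v_1,v_2], [v_0,v_1,v_3], [v_0,v_1,v_4], [v_0,v_2,v_3], [v_0,v_2,v_4], [v_0,v_3,v_4], [v_1,v_2,v_3], [v_1,v_2,v_4], [v_1,v_3,v_4], [v_2,v_3,v_4]
  3-simplices (5): [v_0,v_1,v_2,v_3], [v_0,v_1,v_2,v_4], [v_0,v_1,v_3,v_4], [v_0,v_2,v_3,v_4], [v_1,v_2,v_3,v_4]

giving chain groups C_0 ≅ Z^5, C_1 ≅ Z^10, C_2 ≅ Z^10, C_3 ≅ Z^5.

Boundary ∂_1: C_1 → C_0 sends each edge [p,q] (with p < q) to q − p.
As a 5×10 matrix over Z this has rank 4, with invariant factors (1,1,1,1).

The boundary map ∂_2: C_2 → C_1 maps a triangle to the signed sum of its edges. For instance
  ∂[v_0,v_1,v_4] = [v_1,v_4] − [v_0,v_4] + [v_0,v_1],
  ∂[v_0,v_1,v_2] = [v_1,v_2] − [v_0,v_2] + [v_0,v_1].
This gives a 10×10 integer matrix of rank 6; reducing to Smith normal form yields diagonal entries (1,1,1,1,1,1).

The boundary map ∂_3: C_3 → C_2 sends each 3-simplex σ to the alternating sum Σ_i (−1)^i (σ with its i-th vertex removed). For instance
  ∂[v_0,v_1,v_3,v_4] = [v_1,v_3,v_4] − [v_0,v_3,v_4] + [v_0,v_1,v_4] − [v_0,v_1,v_3],
  ∂[v_0,v_1,v_2,v_3] = [v_1,v_2,v_3] − [v_0,v_2,v_3] + [v_0,v_1,v_3] − [v_0,v_1,v_2].
This gives a 10×5 integer matrix of rank 4; reducing to Smith normal form yields diagonal entries (1,1,1,1).

Now H_k = ker ∂_k / im ∂_{k+1}, so:

  H_0: rank C_0 − rank ∂_1 = 5 − 4 = 1, and the invariant factors of ∂_1 are all 1, so H_0 ≅ Z.
  H_1: rank ker ∂_1 − rank ∂_2 = (10 − 4) − 6 = 0, and the invariant factors of ∂_2 are all 1, so H_1 ≅ 0.
  H_2: rank ker ∂_2 − rank ∂_3 = (10 − 6) − 4 = 0, and the invariant factors of ∂_3 are all 1, so H_2 ≅ 0.
  H_3: rank ker ∂_3 − rank ∂_4 = (5 − 4) − 0 = 1, and there is no ∂_4, so H_3 ≅ Z.

H_0 = Z,  H_1 = 0,  H_2 = 0,  H_3 = Z.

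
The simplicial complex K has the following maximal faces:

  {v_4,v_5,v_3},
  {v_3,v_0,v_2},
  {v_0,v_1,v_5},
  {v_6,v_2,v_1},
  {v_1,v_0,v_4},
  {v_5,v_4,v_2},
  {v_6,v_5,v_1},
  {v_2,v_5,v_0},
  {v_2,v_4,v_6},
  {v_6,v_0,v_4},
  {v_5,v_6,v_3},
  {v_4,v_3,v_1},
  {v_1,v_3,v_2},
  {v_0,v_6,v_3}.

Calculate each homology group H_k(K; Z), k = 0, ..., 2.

H_0 ≅ Z,  H_1 ≅ Z^2,  H_2 ≅ Z.

Order the vertices as v_0 < v_1 < v_2 < v_3 < v_4 < v_5 < v_6. Listing each simplex with vertices in this order, K has dimension 2 with simplices:

  0-simplices (7): [v_0], [v_1], [v_2], [v_3], [v_4], [v_5], [v_6]
  1-simplices (21): (21 of them)
  2-simplices (14): (14 of them)

giving chain groups C_0 ≅ Z^7, C_1 ≅ Z^21, C_2 ≅ Z^14.

Boundary ∂_1: C_1 → C_0 sends each edge [p,q] (with p < q) to q − p. For instance
  ∂[v_0,v_3] = [v_3] − [v_0].
As a 7×21 matrix over Z this has rank 6, with invariant factors (1,1,1,1,1,1).

∂_2: C_2 → C_1 acts by ∂[p,q,r] = [q,r] − [p,r] + [p,q]. For instance
  ∂[v_0,v_4,v_6] = [v_4,v_6] − [v_0,v_6] + [v_0,v_4],
  ∂[v_0,v_3,v_6] = [v_3,v_6] − [v_0,v_6] + [v_0,v_3].
As a 21×14 matrix over Z this has rank 13, with invariant factors (1,1,1,1,1,1,1,1,1,1,1,1,1).

Reading off H_k = ker ∂_k / im ∂_{k+1}:

  H_0: rank C_0 − rank ∂_1 = 7 − 6 = 1, and the invariant factors of ∂_1 are all 1, so H_0 = Z.
  H_1: rank ker ∂_1 − rank ∂_2 = (21 − 6) − 13 = 2, and the invariant factors of ∂_2 are all 1, so H_1 = Z^2.
  H_2: rank ker ∂_2 − rank ∂_3 = (14 − 13) − 0 = 1, and there is no ∂_3, so H_2 = Z.

As a check, the Euler characteristic is 7 − 21 + 14 = 0, which agrees with 1 − 2 + 1 = 0.
(K is a triangulation of the torus T^2.)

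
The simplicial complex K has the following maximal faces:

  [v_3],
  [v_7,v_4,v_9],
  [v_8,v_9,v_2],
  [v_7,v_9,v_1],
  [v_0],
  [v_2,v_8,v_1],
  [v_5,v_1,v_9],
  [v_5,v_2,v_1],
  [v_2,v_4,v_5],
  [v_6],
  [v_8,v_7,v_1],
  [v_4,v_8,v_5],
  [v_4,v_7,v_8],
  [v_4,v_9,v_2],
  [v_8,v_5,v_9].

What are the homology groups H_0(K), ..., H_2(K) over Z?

H_0 = Z^4,  H_1 = Z/2,  H_2 = 0.

Order the vertices as v_0 < v_1 < v_2 < v_3 < v_4 < v_5 < v_6 < v_7 < v_8 < v_9. Listing each simplex with vertices in this order, K has dimension 2 with simplices:

  0-simplices (10): [v_0], [v_1], [v_2], [v_3], [v_4], [v_5], [v_6], [v_7], [v_8], [v_9]
  1-simplices (18): (18 of them)
  2-simplices (12): (12 of them)

so the chain groups are C_0 ≅ Z^10, C_1 ≅ Z^18, C_2 ≅ Z^12.

∂_1: C_1 → C_0 maps an edge to its endpoints' difference, ∂[p,q] = q − p.
As a 10×18 matrix over Z this has rank 6, with invariant factors (1,1,1,1,1,1).

Boundary ∂_2: C_2 → C_1 sends each 2-simplex [p,q,r] to [q,r] − [p,r] + [p,q]. For instance
  ∂[v_4,v_7,v_9] = [v_7,v_9] − [v_4,v_9] + [v_4,v_7],
  ∂[v_2,v_8,v_9] = [v_8,v_9] − [v_2,v_9] + [v_2,v_8].
As a 18×12 matrix over Z this has rank 12, with invariant factors (1,1,1,1,1,1,1,1,1,1,1,2).

From H_k ≅ ker(∂_k) / im(∂_{k+1}) we obtain:

  H_0: rank C_0 − rank ∂_1 = 10 − 6 = 4, and the invariant factors of ∂_1 are all 1, so H_0 ≅ Z^4.
  H_1: rank ker ∂_1 − rank ∂_2 = (18 − 6) − 12 = 0, and ∂_2 has invariant factor 2 > 1, so H_1 ≅ Z/2.
  H_2: rank ker ∂_2 − rank ∂_3 = (12 − 12) − 0 = 0, and there is no ∂_3, so H_2 ≅ 0.

(K is a triangulation of the disjoint union of the real projective plane RP^2 and a set of 3 points.)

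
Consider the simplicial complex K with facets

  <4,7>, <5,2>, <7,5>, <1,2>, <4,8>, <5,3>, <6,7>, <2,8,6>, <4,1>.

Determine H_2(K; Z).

H_2 = 0.

We work with the vertex ordering 1 < 2 < 3 < 4 < 5 < 6 < 7 < 8. The simplices of K, each written with vertices in increasing order, are:

  0-simplices (8): [1], [2], [3], [4], [5], [6], [7], [8]
  1-simplices (11): [1,2], [1,4], [2,5], [2,6], [2,8], [3,5], [4,7], [4,8], [5,7], [6,7], [6,8]
  2-simplices (1): [2,6,8]

so the chain groups are C_0 ≅ Z^8, C_1 ≅ Z^11, C_2 ≅ Z^1.

∂_1: C_1 → C_0 is given by ∂[p,q] = [q] − [p]. For instance
  ∂[2,8] = [8] − [2].
As a 8×11 matrix over Z this has rank 7, with invariant factors (1,1,1,1,1,1,1).

Boundary ∂_2: C_2 → C_1 maps a triangle to the signed sum of its edges. For instance
  ∂[2,6,8] = [6,8] − [2,8] + [2,6].
This gives a 11×1 integer matrix of rank 1; reducing to Smith normal form yields diagonal entries (1).

From H_k ≅ ker(∂_k) / im(∂_{k+1}) we obtain:

  H_2: rank ker ∂_2 − rank ∂_3 = (1 − 1) − 0 = 0, and there is no ∂_3, so H_2 ≅ 0.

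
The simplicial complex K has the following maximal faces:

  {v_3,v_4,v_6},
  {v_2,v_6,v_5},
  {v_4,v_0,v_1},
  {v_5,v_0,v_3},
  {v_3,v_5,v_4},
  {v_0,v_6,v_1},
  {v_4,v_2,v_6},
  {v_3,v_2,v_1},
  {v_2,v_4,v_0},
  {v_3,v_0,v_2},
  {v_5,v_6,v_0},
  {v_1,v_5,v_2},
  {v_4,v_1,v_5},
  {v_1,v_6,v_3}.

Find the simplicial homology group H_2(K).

Take the total order v_0 < v_1 < v_2 < v_3 < v_4 < v_5 < v_6 on the vertex set. Then K (dimension 2) consists of the simplices:

  0-simplices (7): [v_0], [v_1], [v_2], [v_3], [v_4], [v_5], [v_6]
  1-simplices (21): (21 of them)
  2-simplices (14): (14 of them)

giving chain groups C_0 ≅ Z^7, C_1 ≅ Z^21, C_2 ≅ Z^14.

∂_1: C_1 → C_0 sends each edge [p,q] (with p < q) to q − p.
As a 7×21 matrix over Z this has rank 6, with invariant factors (1,1,1,1,1,1).

The boundary map ∂_2: C_2 → C_1 maps a triangle to the signed sum of its edges. For instance
  ∂[v_1,v_3,v_6] = [v_3,v_6] − [v_1,v_6] + [v_1,v_3],
  ∂[v_3,v_4,v_5] = [v_4,v_5] − [v_3,v_5] + [v_3,v_4].
As a 21×14 matrix over Z this has rank 13, with invariant factors (1,1,1,1,1,1,1,1,1,1,1,1,1).

Now H_k = ker ∂_k / im ∂_{k+1}, so:

  H_2: rank ker ∂_2 − rank ∂_3 = (14 − 13) − 0 = 1, and there is no ∂_3, so H_2 = Z.

H_2 = Z.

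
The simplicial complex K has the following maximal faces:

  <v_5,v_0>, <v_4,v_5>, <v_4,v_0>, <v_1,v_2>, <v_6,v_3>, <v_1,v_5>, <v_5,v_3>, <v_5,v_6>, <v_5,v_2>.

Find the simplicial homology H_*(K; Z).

Order the vertices as v_0 < v_1 < v_2 < v_3 < v_4 < v_5 < v_6. Listing each simplex with vertices in this order, K has dimension 1 with simplices:

  0-simplices (7): [v_0], [v_1], [v_2], [v_3], [v_4], [v_5], [v_6]
  1-simplices (9): [v_0,v_4], [v_0,v_5], [v_1,v_2], [v_1,v_5], [v_2,v_5], [v_3,v_5], [v_3,v_6], [v_4,v_5], [v_5,v_6]

giving chain groups C_0 ≅ Z^7, C_1 ≅ Z^9.

The boundary map ∂_1: C_1 → C_0 maps an edge to its endpoints' difference, ∂[p,q] = q − p. For instance
  ∂[v_1,v_2] = [v_2] − [v_1].
The resulting 7×9 matrix has rank 6, and its Smith normal form has invariant factors (1,1,1,1,1,1).

Reading off H_k = ker ∂_k / im ∂_{k+1}:

  H_0: rank C_0 − rank ∂_1 = 7 − 6 = 1, and the invariant factors of ∂_1 are all 1, so H_0 ≅ Z.
  H_1: rank ker ∂_1 − rank ∂_2 = (9 − 6) − 0 = 3, and there is no ∂_2, so H_1 ≅ Z^3.

H_0 ≅ Z,  H_1 ≅ Z^3.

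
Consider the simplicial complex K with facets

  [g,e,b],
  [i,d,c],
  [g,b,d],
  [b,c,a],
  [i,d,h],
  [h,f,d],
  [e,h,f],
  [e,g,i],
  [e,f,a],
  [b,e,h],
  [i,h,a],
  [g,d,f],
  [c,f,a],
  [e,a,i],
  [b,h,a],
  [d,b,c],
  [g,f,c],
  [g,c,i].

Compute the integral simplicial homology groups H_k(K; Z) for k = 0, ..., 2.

H_0 ≅ Z,  H_1 ≅ Z ⊕ Z/2Z,  H_2 = 0.

Fix the vertex order a < b < c < d < e < f < g < h < i and write every simplex with vertices in increasing order. Then dim K = 2 and the simplices of K are:

  0-simplices (9): a, b, c, d, e, f, g, h, i
  1-simplices (27): ab, ac, ae, af, ah, ai, bc, bd, be, bg, bh, cd, cf, cg, ci, df, dg, dh, di, ef, eg, eh, ei, fg, fh, gi, hi
  2-simplices (18): abc, abh, acf, aef, aei, ahi, bcd, bdg, beg, beh, cdi, cfg, cgi, dfg, dfh, dhi, efh, egi

Hence C_0 ≅ Z^9, C_1 ≅ Z^27, C_2 ≅ Z^18.

Boundary ∂_1: C_1 → C_0 maps an edge to its endpoints' difference, ∂[p,q] = q − p. For instance
  ∂di = i − d.
The resulting 9×27 matrix has rank 8, and its Smith normal form has invariant factors (1,1,1,1,1,1,1,1).

The boundary map ∂_2: C_2 → C_1 maps a triangle to the signed sum of its edges. For instance
  ∂dfg = fg − dg + df,
  ∂efh = fh − eh + ef.
As a 27×18 matrix over Z this has rank 18, with invariant factors (1,1,1,1,1,1,1,1,1,1,1,1,1,1,1,1,1,2).

Computing H_k = (kernel of ∂_k) / (image of ∂_{k+1}):

  H_0: rank C_0 − rank ∂_1 = 9 − 8 = 1, and the invariant factors of ∂_1 are all 1, so H_0 ≅ Z.
  H_1: rank ker ∂_1 − rank ∂_2 = (27 − 8) − 18 = 1, and ∂_2 has invariant factor 2 > 1, so H_1 ≅ Z ⊕ Z/2Z.
  H_2: rank ker ∂_2 − rank ∂_3 = (18 − 18) − 0 = 0, and there is no ∂_3, so H_2 ≅ 0.

As a check, the Euler characteristic is 9 − 27 + 18 = 0, which agrees with 1 − 1 + 0 = 0.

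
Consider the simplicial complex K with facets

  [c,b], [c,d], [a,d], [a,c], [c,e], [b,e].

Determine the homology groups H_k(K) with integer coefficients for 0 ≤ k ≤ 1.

Take the total order a < b < c < d < e on the vertex set. Then K (dimension 1) consists of the simplices:

  0-simplices (5): a, b, c, d, e
  1-simplices (6): ac, ad, bc, be, cd, ce

Hence C_0 ≅ Z^5, C_1 ≅ Z^6.

The boundary map ∂_1: C_1 → C_0 sends each edge [p,q] (with p < q) to q − p. For instance
  ∂ce = e − c.
As a 5×6 matrix over Z this has rank 4, with invariant factors (1,1,1,1).

From H_k ≅ ker(∂_k) / im(∂_{k+1}) we obtain:

  H_0: rank C_0 − rank ∂_1 = 5 − 4 = 1, and the invariant factors of ∂_1 are all 1, so H_0 ≅ Z.
  H_1: rank ker ∂_1 − rank ∂_2 = (6 − 4) − 0 = 2, and there is no ∂_2, so H_1 ≅ Z^2.

H_0 ≅ Z,  H_1 ≅ Z^2.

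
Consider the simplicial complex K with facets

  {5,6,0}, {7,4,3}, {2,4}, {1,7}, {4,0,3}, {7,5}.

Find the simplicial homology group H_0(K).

H_0 ≅ Z.

Fix the vertex order 0 < 1 < 2 < 3 < 4 < 5 < 6 < 7 and write every simplex with vertices in increasing order. Then dim K = 2 and the simplices of K are:

  0-simplices (8): [0], [1], [2], [3], [4], [5], [6], [7]
  1-simplices (11): [0,3], [0,4], [0,5], [0,6], [1,7], [2,4], [3,4], [3,7], [4,7], [5,6], [5,7]
  2-simplices (3): [0,3,4], [0,5,6], [3,4,7]

giving chain groups C_0 ≅ Z^8, C_1 ≅ Z^11, C_2 ≅ Z^3.

Boundary ∂_1: C_1 → C_0 sends each edge [p,q] (with p < q) to q − p. For instance
  ∂[1,7] = [7] − [1].
This gives a 8×11 integer matrix of rank 7; reducing to Smith normal form yields diagonal entries (1,1,1,1,1,1,1).

The boundary map ∂_2: C_2 → C_1 acts by ∂[p,q,r] = [q,r] − [p,r] + [p,q]. For instance
  ∂[0,5,6] = [5,6] − [0,6] + [0,5],
  ∂[3,4,7] = [4,7] − [3,7] + [3,4].
As a 11×3 matrix over Z this has rank 3, with invariant factors (1,1,1).

Reading off H_k = ker ∂_k / im ∂_{k+1}:

  H_0: rank C_0 − rank ∂_1 = 8 − 7 = 1, and the invariant factors of ∂_1 are all 1, so H_0 ≅ Z.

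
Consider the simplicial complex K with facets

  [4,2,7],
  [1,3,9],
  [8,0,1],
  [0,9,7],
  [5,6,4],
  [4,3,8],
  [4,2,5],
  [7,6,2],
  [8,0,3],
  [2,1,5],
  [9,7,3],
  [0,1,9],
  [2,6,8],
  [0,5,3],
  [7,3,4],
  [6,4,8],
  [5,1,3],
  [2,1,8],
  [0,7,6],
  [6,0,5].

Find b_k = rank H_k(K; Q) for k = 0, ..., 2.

b_0 = 1, b_1 = 1, b_2 = 0.

We work with the vertex ordering 0 < 1 < 2 < 3 < 4 < 5 < 6 < 7 < 8 < 9. The simplices of K, each written with vertices in increasing order, are:

  0-simplices (10): [0], [1], [2], [3], [4], [5], [6], [7], [8], [9]
  1-simplices (30): (30 of them)
  2-simplices (20): (20 of them)

so the chain groups are C_0 ≅ Z^10, C_1 ≅ Z^30, C_2 ≅ Z^20.

Boundary ∂_1: C_1 → C_0 is given by ∂[p,q] = [q] − [p]. For instance
  ∂[2,8] = [8] − [2].
The resulting 10×30 matrix has rank 9, and its Smith normal form has invariant factors (1,1,1,1,1,1,1,1,1).

Boundary ∂_2: C_2 → C_1 acts by ∂[p,q,r] = [q,r] − [p,r] + [p,q]. For instance
  ∂[3,4,7] = [4,7] − [3,7] + [3,4],
  ∂[2,6,8] = [6,8] − [2,8] + [2,6].
The resulting 30×20 matrix has rank 20, and its Smith normal form has invariant factors (1,1,1,1,1,1,1,1,1,1,1,1,1,1,1,1,1,1,1,2).

Reading off H_k = ker ∂_k / im ∂_{k+1}:

  H_0: rank C_0 − rank ∂_1 = 10 − 9 = 1, and the invariant factors of ∂_1 are all 1, so H_0 ≅ Z.
  H_1: rank ker ∂_1 − rank ∂_2 = (30 − 9) − 20 = 1, and ∂_2 has invariant factor 2 > 1, so H_1 ≅ Z ⊕ Z/2.
  H_2: rank ker ∂_2 − rank ∂_3 = (20 − 20) − 0 = 0, and there is no ∂_3, so H_2 ≅ 0.

Hence the Betti numbers are b_0 = 1, b_1 = 1, b_2 = 0.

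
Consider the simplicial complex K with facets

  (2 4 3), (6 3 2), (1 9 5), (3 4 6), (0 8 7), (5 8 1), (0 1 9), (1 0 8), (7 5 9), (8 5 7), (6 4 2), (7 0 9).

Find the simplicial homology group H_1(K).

K has 10 vertices, 18 edges, 12 triangles.
rank ∂_1 = 8, rank ∂_2 = 10 ⇒ b_1 = 18 − 8 − 10 = 0; all invariant factors of ∂_2 are 1 so no torsion. So H_1 ≅ 0.

H_1 ≅ 0.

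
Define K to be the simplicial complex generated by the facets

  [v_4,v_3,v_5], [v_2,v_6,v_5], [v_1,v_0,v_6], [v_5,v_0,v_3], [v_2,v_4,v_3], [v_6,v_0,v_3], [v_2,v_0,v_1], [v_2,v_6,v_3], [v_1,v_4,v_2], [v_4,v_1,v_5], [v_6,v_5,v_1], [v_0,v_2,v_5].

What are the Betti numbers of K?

b_0 = 1, b_1 = 0, b_2 = 0.

Order the vertices as v_0 < v_1 < v_2 < v_3 < v_4 < v_5 < v_6. Listing each simplex with vertices in this order, K has dimension 2 with simplices:

  0-simplices (7): [v_0], [v_1], [v_2], [v_3], [v_4], [v_5], [v_6]
  1-simplices (18): (18 of them)
  2-simplices (12): (12 of them)

so the chain groups are C_0 ≅ Z^7, C_1 ≅ Z^18, C_2 ≅ Z^12.

∂_1: C_1 → C_0 is given by ∂[p,q] = [q] − [p]. For instance
  ∂[v_2,v_3] = [v_3] − [v_2].
As a 7×18 matrix over Z this has rank 6, with invariant factors (1,1,1,1,1,1).

The boundary map ∂_2: C_2 → C_1 maps a triangle to the signed sum of its edges. For instance
  ∂[v_2,v_5,v_6] = [v_5,v_6] − [v_2,v_6] + [v_2,v_5],
  ∂[v_0,v_1,v_2] = [v_1,v_2] − [v_0,v_2] + [v_0,v_1].
The resulting 18×12 matrix has rank 12, and its Smith normal form has invariant factors (1,1,1,1,1,1,1,1,1,1,1,2).

From H_k ≅ ker(∂_k) / im(∂_{k+1}) we obtain:

  H_0: rank C_0 − rank ∂_1 = 7 − 6 = 1, and the invariant factors of ∂_1 are all 1, so H_0 ≅ Z.
  H_1: rank ker ∂_1 − rank ∂_2 = (18 − 6) − 12 = 0, and ∂_2 has invariant factor 2 > 1, so H_1 ≅ Z/2.
  H_2: rank ker ∂_2 − rank ∂_3 = (12 − 12) − 0 = 0, and there is no ∂_3, so H_2 ≅ 0.

As a check, the Euler characteristic is 7 − 18 + 12 = 1, which agrees with 1 − 0 + 0 = 1.
(K is a triangulation of the real projective plane RP^2.)

Hence the Betti numbers are b_0 = 1, b_1 = 0, b_2 = 0.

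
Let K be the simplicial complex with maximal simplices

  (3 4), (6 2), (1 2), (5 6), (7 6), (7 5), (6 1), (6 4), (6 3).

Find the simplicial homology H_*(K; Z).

K has 7 vertices, 9 edges.
rank ∂_0 = 0, rank ∂_1 = 6 ⇒ b_0 = 7 − 0 − 6 = 1; all invariant factors of ∂_1 are 1 so no torsion. So H_0 = Z.
rank ∂_1 = 6, rank ∂_2 = 0 ⇒ b_1 = 9 − 6 − 0 = 3. So H_1 = Z^3.

H_0 = Z,  H_1 = Z^3.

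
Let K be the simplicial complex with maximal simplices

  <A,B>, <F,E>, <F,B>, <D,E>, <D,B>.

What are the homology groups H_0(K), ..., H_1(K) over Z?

H_0 = Z,  H_1 = Z.

We work with the vertex ordering A < B < D < E < F. The simplices of K, each written with vertices in increasing order, are:

  0-simplices (5): A, B, D, E, F
  1-simplices (5): AB, BD, BF, DE, EF

Hence C_0 ≅ Z^5, C_1 ≅ Z^5.

∂_1: C_1 → C_0 sends each edge [p,q] (with p < q) to q − p. For instance
  ∂BF = F − B.
As a 5×5 matrix over Z this has rank 4, with invariant factors (1,1,1,1).

From H_k ≅ ker(∂_k) / im(∂_{k+1}) we obtain:

  H_0: rank C_0 − rank ∂_1 = 5 − 4 = 1, and the invariant factors of ∂_1 are all 1, so H_0 = Z.
  H_1: rank ker ∂_1 − rank ∂_2 = (5 − 4) − 0 = 1, and there is no ∂_2, so H_1 = Z.

As a check, the Euler characteristic is 5 − 5 = 0, which agrees with 1 − 1 = 0.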